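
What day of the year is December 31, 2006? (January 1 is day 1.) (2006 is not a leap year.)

365

Days in months before December: 31 + 28 + 31 + 30 + 31 + 30 + 31 + 31 + 30 + 31 + 30 = 334.
Plus 31 days into December → day 365.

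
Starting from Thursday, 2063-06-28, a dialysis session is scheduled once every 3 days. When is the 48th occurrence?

2063-11-16

The 48th occurrence is 47 intervals after the first: 47 × 3 = 141 days after 2063-06-28.
June has 30 days — 2 days to the end of June leaves 139.
July has 31 days (108 left).
August has 31 days (77 left).
September has 30 days (47 left).
October has 31 days (16 left).
16 days into November → 2063-11-16.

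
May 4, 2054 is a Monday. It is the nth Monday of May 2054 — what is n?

Day 4 falls in week ⌈4/7⌉ of the month.
Days 1–7 hold the 1st Monday, 8–14 the 2nd, 15–21 the 3rd, 22–28 the 4th, 29–31 the 5th.
4 is in the range for the 1st.

1st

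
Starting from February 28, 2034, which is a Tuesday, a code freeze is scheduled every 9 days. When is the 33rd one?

December 13, 2034

The 33rd occurrence is 32 intervals after the first: 32 × 9 = 288 days after February 28, 2034.
February has 28 days — 0 days to the end of February leaves 288.
March has 31 days (257 left).
April has 30 days (227 left).
May has 31 days (196 left).
June has 30 days (166 left).
July has 31 days (135 left).
August has 31 days (104 left).
September has 30 days (74 left).
October has 31 days (43 left).
November has 30 days (13 left).
13 days into December → December 13, 2034.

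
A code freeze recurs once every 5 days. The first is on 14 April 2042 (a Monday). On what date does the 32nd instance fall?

The 32nd occurrence is 31 intervals after the first: 31 × 5 = 155 days after 14 April 2042.
April has 30 days — 16 days to the end of April leaves 139.
May has 31 days (108 left).
June has 30 days (78 left).
July has 31 days (47 left).
August has 31 days (16 left).
16 days into September → 16 September 2042.

16 September 2042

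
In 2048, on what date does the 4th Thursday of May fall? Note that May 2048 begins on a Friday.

May 28, 2048

May 2048 begins on a Friday, so the first Thursday is May 7 (6 days later).
The 4th Thursday is 3 weeks later: 7 + 21 = 28.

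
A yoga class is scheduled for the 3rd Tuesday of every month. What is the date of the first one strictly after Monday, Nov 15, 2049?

Nov 16, 2049

Nov 2049 starts on a Monday; its first Tuesday is the 2nd, so the 3rd Tuesday is the 16th — Nov 16, 2049.
Nov 16, 2049 is after Nov 15, 2049, so that is the next one.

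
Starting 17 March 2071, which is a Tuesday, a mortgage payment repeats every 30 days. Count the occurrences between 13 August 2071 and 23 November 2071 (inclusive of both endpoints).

Occurrences land 30·i days after 17 March 2071 for i = 0, 1, 2, …
13 August 2071 is 149 days after the start; 149 ÷ 30 = 4 remainder 29; since the remainder is 29, round up to i = 5. First occurrence in the window: #6 on 14 August 2071 (5×30 = 150 days in).
23 November 2071 is 251 days after the start; 251 ÷ 30 = 8 remainder 11. Last occurrence in the window: #9 on 12 November 2071.
Occurrences #6 through #9: 4 in total.

4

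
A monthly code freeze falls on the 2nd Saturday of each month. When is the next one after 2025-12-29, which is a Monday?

2026-01-10

December 2025 starts on a Monday; its first Saturday is the 6th, so the 2nd Saturday is the 13th — 2025-12-13.
That is not after 2025-12-29, so look at January 2026.
January 2026 starts on a Thursday; its first Saturday is the 3rd, so the 2nd Saturday is the 10th — 2026-01-10.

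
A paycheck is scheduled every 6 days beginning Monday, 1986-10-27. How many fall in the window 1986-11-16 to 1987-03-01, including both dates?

Occurrences land 6·i days after 1986-10-27 for i = 0, 1, 2, …
1986-11-16 is 20 days after the start; 20 ÷ 6 = 3 remainder 2; since the remainder is 2, round up to i = 4. First occurrence in the window: #5 on 1986-11-20 (4×6 = 24 days in).
1987-03-01 is 125 days after the start; 125 ÷ 6 = 20 remainder 5. Last occurrence in the window: #21 on 1987-02-24.
Occurrences #5 through #21: 17 in total.

17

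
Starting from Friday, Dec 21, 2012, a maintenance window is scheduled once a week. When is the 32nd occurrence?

Jul 26, 2013

The 32nd occurrence is 31 intervals after the first: 31 × 7 = 217 days after Dec 21, 2012.
Dec has 31 days — 10 days to the end of Dec leaves 207.
Jan has 31 days (176 left).
Feb has 28 days (148 left).
Mar has 31 days (117 left).
Apr has 30 days (87 left).
May has 31 days (56 left).
Jun has 30 days (26 left).
26 days into Jul → Jul 26, 2013.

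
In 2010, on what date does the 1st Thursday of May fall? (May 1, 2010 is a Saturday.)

May 2010 begins on a Saturday, so the first Thursday is May 6 (5 days later).

6 May 2010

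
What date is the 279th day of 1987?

Jan has 31 days (279 − 31 = 248 remain).
Feb has 28 days (248 − 28 = 220 remain).
Mar has 31 days (220 − 31 = 189 remain).
Apr has 30 days (189 − 30 = 159 remain).
May has 31 days (159 − 31 = 128 remain).
Jun has 30 days (128 − 30 = 98 remain).
Jul has 31 days (98 − 31 = 67 remain).
Aug has 31 days (67 − 31 = 36 remain).
Sep has 30 days (36 − 30 = 6 remain).
6 into Oct → Oct 6.

Oct 6, 1987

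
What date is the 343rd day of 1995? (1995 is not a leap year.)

Dec 9, 1995

Jan has 31 days (343 − 31 = 312 remain).
Feb has 28 days (312 − 28 = 284 remain).
Mar has 31 days (284 − 31 = 253 remain).
Apr has 30 days (253 − 30 = 223 remain).
May has 31 days (223 − 31 = 192 remain).
Jun has 30 days (192 − 30 = 162 remain).
Jul has 31 days (162 − 31 = 131 remain).
Aug has 31 days (131 − 31 = 100 remain).
Sep has 30 days (100 − 30 = 70 remain).
Oct has 31 days (70 − 31 = 39 remain).
Nov has 30 days (39 − 30 = 9 remain).
9 into Dec → Dec 9.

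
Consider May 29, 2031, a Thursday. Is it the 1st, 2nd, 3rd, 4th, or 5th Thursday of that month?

5th

Day 29 falls in week ⌈29/7⌉ of the month.
Days 1–7 hold the 1st Thursday, 8–14 the 2nd, 15–21 the 3rd, 22–28 the 4th, 29–31 the 5th.
29 is in the range for the 5th.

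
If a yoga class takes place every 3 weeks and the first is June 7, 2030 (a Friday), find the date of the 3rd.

July 19, 2030

The 3rd occurrence is 2 intervals after the first: 2 × 21 = 42 days after June 7, 2030.
June has 30 days — 23 days to the end of June leaves 19.
19 days into July → July 19, 2030.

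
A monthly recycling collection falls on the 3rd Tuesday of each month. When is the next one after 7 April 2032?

20 April 2032

April 2032 starts on a Thursday; its first Tuesday is the 6th, so the 3rd Tuesday is the 20th — 20 April 2032.
20 April 2032 is after 7 April 2032, so that is the next one.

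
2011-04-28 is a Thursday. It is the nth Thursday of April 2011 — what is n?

Day 28 falls in week ⌈28/7⌉ of the month.
Days 1–7 hold the 1st Thursday, 8–14 the 2nd, 15–21 the 3rd, 22–28 the 4th, 29–31 the 5th.
28 is in the range for the 4th.

4th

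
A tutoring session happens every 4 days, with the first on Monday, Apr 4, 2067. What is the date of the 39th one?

The 39th occurrence is 38 intervals after the first: 38 × 4 = 152 days after Apr 4, 2067.
Apr has 30 days — 26 days to the end of Apr leaves 126.
May has 31 days (95 left).
Jun has 30 days (65 left).
Jul has 31 days (34 left).
Aug has 31 days (3 left).
3 days into Sep → Sep 3, 2067.

Sep 3, 2067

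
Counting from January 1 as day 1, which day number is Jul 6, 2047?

187

Days in months before Jul: 31 + 28 + 31 + 30 + 31 + 30 = 181.
Plus 6 days into Jul → day 187.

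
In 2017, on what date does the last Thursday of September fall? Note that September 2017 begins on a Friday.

September 28, 2017

September 2017 begins on a Friday, so the first Thursday is September 7 (6 days later).
September 2017 has 30 days. Adding weeks: 7, 14, 21, 28 — the last one ≤ 30 is the 28th.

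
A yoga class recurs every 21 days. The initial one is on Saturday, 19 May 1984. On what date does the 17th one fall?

The 17th occurrence is 16 intervals after the first: 16 × 21 = 336 days after 19 May 1984.
May has 31 days — 12 days to the end of May leaves 324.
June has 30 days (294 left).
July has 31 days (263 left).
August has 31 days (232 left).
September has 30 days (202 left).
October has 31 days (171 left).
November has 30 days (141 left).
December has 31 days (110 left).
January has 31 days (79 left).
February has 28 days (51 left).
March has 31 days (20 left).
20 days into April → 20 April 1985.

20 April 1985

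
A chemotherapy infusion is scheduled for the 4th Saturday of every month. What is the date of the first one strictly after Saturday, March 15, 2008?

March 2008 starts on a Saturday; its first Saturday is the 1st, so the 4th Saturday is the 22nd — March 22, 2008.
March 22, 2008 is after March 15, 2008, so that is the next one.

March 22, 2008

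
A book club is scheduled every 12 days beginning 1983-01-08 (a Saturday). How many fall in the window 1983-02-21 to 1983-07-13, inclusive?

Occurrences land 12·i days after 1983-01-08 for i = 0, 1, 2, …
1983-02-21 is 44 days after the start; 44 ÷ 12 = 3 remainder 8; since the remainder is 8, round up to i = 4. First occurrence in the window: #5 on 1983-02-25 (4×12 = 48 days in).
1983-07-13 is 186 days after the start; 186 ÷ 12 = 15 remainder 6. Last occurrence in the window: #16 on 1983-07-07.
Occurrences #5 through #16: 12 in total.

12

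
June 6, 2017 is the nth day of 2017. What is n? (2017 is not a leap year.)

157

Days in months before June: 31 + 28 + 31 + 30 + 31 = 151.
Plus 6 days into June → day 157.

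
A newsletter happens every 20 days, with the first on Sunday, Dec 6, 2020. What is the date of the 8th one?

The 8th occurrence is 7 intervals after the first: 7 × 20 = 140 days after Dec 6, 2020.
Dec has 31 days — 25 days to the end of Dec leaves 115.
Jan has 31 days (84 left).
Feb has 28 days (56 left).
Mar has 31 days (25 left).
25 days into Apr → Apr 25, 2021.

Apr 25, 2021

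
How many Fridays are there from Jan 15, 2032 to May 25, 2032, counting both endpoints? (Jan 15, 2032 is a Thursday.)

Jan 15, 2032 is a Thursday; the first Friday on or after it is Jan 16, 2032 (1 day later).
From Jan 16, 2032 to May 25, 2032: 15 + 29 + 31 + 30 + 25 = 130 days (rest of Jan, Feb, Mar, Apr, May).
130 ÷ 7 = 18 full weeks with remainder 4, so 18 more Fridays after the first → 19.

19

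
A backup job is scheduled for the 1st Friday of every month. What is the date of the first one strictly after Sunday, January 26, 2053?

February 7, 2053

January 2053 starts on a Wednesday, so its 1st Friday is January 3, 2053 (2 days in).
That is not after January 26, 2053, so look at February 2053.
February 2053 starts on a Saturday, so its 1st Friday is February 7, 2053 (6 days in).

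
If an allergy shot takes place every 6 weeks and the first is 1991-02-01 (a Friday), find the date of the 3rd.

The 3rd occurrence is 2 intervals after the first: 2 × 42 = 84 days after 1991-02-01.
February has 28 days — 27 days to the end of February leaves 57.
March has 31 days (26 left).
26 days into April → 1991-04-26.

1991-04-26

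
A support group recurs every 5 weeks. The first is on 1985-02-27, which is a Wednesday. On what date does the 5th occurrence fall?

The 5th occurrence is 4 intervals after the first: 4 × 35 = 140 days after 1985-02-27.
February has 28 days — 1 day to the end of February leaves 139.
March has 31 days (108 left).
April has 30 days (78 left).
May has 31 days (47 left).
June has 30 days (17 left).
17 days into July → 1985-07-17.

1985-07-17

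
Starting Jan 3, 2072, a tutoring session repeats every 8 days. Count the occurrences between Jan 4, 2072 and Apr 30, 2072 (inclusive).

14

Occurrences land 8·i days after Jan 3, 2072 for i = 0, 1, 2, …
Jan 4, 2072 is 1 day after the start; 1 ÷ 8 = 0 remainder 1; since the remainder is 1, round up to i = 1. First occurrence in the window: #2 on Jan 11, 2072 (1×8 = 8 days in).
Apr 30, 2072 is 118 days after the start; 118 ÷ 8 = 14 remainder 6. Last occurrence in the window: #15 on Apr 24, 2072.
Occurrences #2 through #15: 14 in total.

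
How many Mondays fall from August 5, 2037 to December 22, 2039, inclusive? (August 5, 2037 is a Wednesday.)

August 5, 2037 is a Wednesday; the first Monday on or after it is August 10, 2037 (5 days later).
From August 10, 2037 to December 22, 2039: 143 + 365 + 356 = 864 days (rest of 2037, 2038, to December 22, 2039 in 2039).
864 ÷ 7 = 123 full weeks with remainder 3, so 123 more Mondays after the first → 124.

124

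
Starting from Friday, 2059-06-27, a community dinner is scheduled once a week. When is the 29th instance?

2060-01-09

The 29th occurrence is 28 intervals after the first: 28 × 7 = 196 days after 2059-06-27.
June has 30 days — 3 days to the end of June leaves 193.
July has 31 days (162 left).
August has 31 days (131 left).
September has 30 days (101 left).
October has 31 days (70 left).
November has 30 days (40 left).
December has 31 days (9 left).
9 days into January → 2060-01-09.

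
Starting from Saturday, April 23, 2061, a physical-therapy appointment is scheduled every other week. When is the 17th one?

December 3, 2061

The 17th occurrence is 16 intervals after the first: 16 × 14 = 224 days after April 23, 2061.
April has 30 days — 7 days to the end of April leaves 217.
May has 31 days (186 left).
June has 30 days (156 left).
July has 31 days (125 left).
August has 31 days (94 left).
September has 30 days (64 left).
October has 31 days (33 left).
November has 30 days (3 left).
3 days into December → December 3, 2061.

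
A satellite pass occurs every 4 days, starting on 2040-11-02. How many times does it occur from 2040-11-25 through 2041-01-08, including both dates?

11

Occurrences land 4·i days after 2040-11-02 for i = 0, 1, 2, …
2040-11-25 is 23 days after the start; 23 ÷ 4 = 5 remainder 3; since the remainder is 3, round up to i = 6. First occurrence in the window: #7 on 2040-11-26 (6×4 = 24 days in).
2041-01-08 is 67 days after the start; 67 ÷ 4 = 16 remainder 3. Last occurrence in the window: #17 on 2041-01-05.
Occurrences #7 through #17: 11 in total.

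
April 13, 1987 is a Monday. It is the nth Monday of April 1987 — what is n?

2nd

Day 13 falls in week ⌈13/7⌉ of the month.
Days 1–7 hold the 1st Monday, 8–14 the 2nd, 15–21 the 3rd, 22–28 the 4th, 29–31 the 5th.
13 is in the range for the 2nd.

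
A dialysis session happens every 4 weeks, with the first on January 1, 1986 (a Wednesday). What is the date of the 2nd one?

The 2nd occurrence is 1 interval after the first: 1 × 28 = 28 days after January 1, 1986.
28 days later is January 29, 1986.

January 29, 1986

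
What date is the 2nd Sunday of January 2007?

The first Sunday of January 2007 is January 7.
The 2nd Sunday is 1 weeks later: 7 + 7 = 14.

2007-01-14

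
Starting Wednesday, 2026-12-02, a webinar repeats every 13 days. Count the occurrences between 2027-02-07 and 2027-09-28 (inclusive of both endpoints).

18

Occurrences land 13·i days after 2026-12-02 for i = 0, 1, 2, …
2027-02-07 is 67 days after the start; 67 ÷ 13 = 5 remainder 2; since the remainder is 2, round up to i = 6. First occurrence in the window: #7 on 2027-02-18 (6×13 = 78 days in).
2027-09-28 is 300 days after the start; 300 ÷ 13 = 23 remainder 1. Last occurrence in the window: #24 on 2027-09-27.
Occurrences #7 through #24: 18 in total.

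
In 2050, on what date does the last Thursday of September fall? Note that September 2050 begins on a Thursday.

September 2050 begins on a Thursday, so the first Thursday is September 1.
September 2050 has 30 days. Adding weeks: 1, 8, 15, 22, 29 — the last one ≤ 30 is the 29th.

29 September 2050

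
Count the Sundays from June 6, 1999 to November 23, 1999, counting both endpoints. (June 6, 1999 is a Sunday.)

25

June 6, 1999 is a Sunday; the first Sunday on or after it is June 6, 1999.
From June 6, 1999 to November 23, 1999: 24 + 31 + 31 + 30 + 31 + 23 = 170 days (rest of June, July, August, September, October, November).
170 ÷ 7 = 24 full weeks with remainder 2, so 24 more Sundays after the first → 25.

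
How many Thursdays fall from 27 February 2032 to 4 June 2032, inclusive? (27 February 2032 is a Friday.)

27 February 2032 is a Friday; the first Thursday on or after it is 4 March 2032 (6 days later).
From 4 March 2032 to 4 June 2032: 27 + 30 + 31 + 4 = 92 days (rest of March, April, May, June).
92 ÷ 7 = 13 full weeks with remainder 1, so 13 more Thursdays after the first → 14.

14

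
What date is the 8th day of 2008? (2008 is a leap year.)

January 8, 2008

8 into January → January 8.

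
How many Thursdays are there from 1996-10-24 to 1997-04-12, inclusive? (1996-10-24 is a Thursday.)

25

1996-10-24 is a Thursday; the first Thursday on or after it is 1996-10-24.
From 1996-10-24 to 1997-04-12: 7 + 30 + 31 + 31 + 28 + 31 + 12 = 170 days (rest of October, November, December, January, February, March, April).
170 ÷ 7 = 24 full weeks with remainder 2, so 24 more Thursdays after the first → 25.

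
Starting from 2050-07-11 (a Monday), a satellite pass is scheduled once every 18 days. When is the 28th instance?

The 28th occurrence is 27 intervals after the first: 27 × 18 = 486 days after 2050-07-11.
July has 31 days — 20 days to the end of July leaves 466.
From end of July to end of 2050 is 153 days (313 left).
January has 31 days (282 left).
February has 28 days (254 left).
March has 31 days (223 left).
April has 30 days (193 left).
May has 31 days (162 left).
June has 30 days (132 left).
July has 31 days (101 left).
August has 31 days (70 left).
September has 30 days (40 left).
October has 31 days (9 left).
9 days into November → 2051-11-09.

2051-11-09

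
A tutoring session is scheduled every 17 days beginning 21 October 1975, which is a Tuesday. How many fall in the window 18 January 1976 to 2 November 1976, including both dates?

Occurrences land 17·i days after 21 October 1975 for i = 0, 1, 2, …
18 January 1976 is 89 days after the start; 89 ÷ 17 = 5 remainder 4; since the remainder is 4, round up to i = 6. First occurrence in the window: #7 on 31 January 1976 (6×17 = 102 days in).
2 November 1976 is 378 days after the start; 378 ÷ 17 = 22 remainder 4. Last occurrence in the window: #23 on 29 October 1976.
Occurrences #7 through #23: 17 in total.

17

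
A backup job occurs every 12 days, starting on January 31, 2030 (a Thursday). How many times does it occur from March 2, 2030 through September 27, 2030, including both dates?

Occurrences land 12·i days after January 31, 2030 for i = 0, 1, 2, …
March 2, 2030 is 30 days after the start; 30 ÷ 12 = 2 remainder 6; since the remainder is 6, round up to i = 3. First occurrence in the window: #4 on March 8, 2030 (3×12 = 36 days in).
September 27, 2030 is 239 days after the start; 239 ÷ 12 = 19 remainder 11. Last occurrence in the window: #20 on September 16, 2030.
Occurrences #4 through #20: 17 in total.

17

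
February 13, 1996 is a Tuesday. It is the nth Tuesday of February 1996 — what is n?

Day 13 falls in week ⌈13/7⌉ of the month.
Days 1–7 hold the 1st Tuesday, 8–14 the 2nd, 15–21 the 3rd, 22–28 the 4th, 29–31 the 5th.
13 is in the range for the 2nd.

2nd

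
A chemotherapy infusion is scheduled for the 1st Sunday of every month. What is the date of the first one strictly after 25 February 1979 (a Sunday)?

February 1979 starts on a Thursday, so its 1st Sunday is 4 February 1979 (3 days in).
That is not after 25 February 1979, so look at March 1979.
March 1979 starts on a Thursday, so its 1st Sunday is 4 March 1979 (3 days in).

4 March 1979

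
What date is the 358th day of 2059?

January has 31 days (358 − 31 = 327 remain).
February has 28 days (327 − 28 = 299 remain).
March has 31 days (299 − 31 = 268 remain).
April has 30 days (268 − 30 = 238 remain).
May has 31 days (238 − 31 = 207 remain).
June has 30 days (207 − 30 = 177 remain).
July has 31 days (177 − 31 = 146 remain).
August has 31 days (146 − 31 = 115 remain).
September has 30 days (115 − 30 = 85 remain).
October has 31 days (85 − 31 = 54 remain).
November has 30 days (54 − 30 = 24 remain).
24 into December → December 24.

December 24, 2059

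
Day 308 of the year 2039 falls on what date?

Nov 4, 2039

Jan has 31 days (308 − 31 = 277 remain).
Feb has 28 days (277 − 28 = 249 remain).
Mar has 31 days (249 − 31 = 218 remain).
Apr has 30 days (218 − 30 = 188 remain).
May has 31 days (188 − 31 = 157 remain).
Jun has 30 days (157 − 30 = 127 remain).
Jul has 31 days (127 − 31 = 96 remain).
Aug has 31 days (96 − 31 = 65 remain).
Sep has 30 days (65 − 30 = 35 remain).
Oct has 31 days (35 − 31 = 4 remain).
4 into Nov → Nov 4.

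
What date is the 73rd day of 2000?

13 March 2000

January has 31 days (73 − 31 = 42 remain).
February has 29 days (42 − 29 = 13 remain).
13 into March → March 13.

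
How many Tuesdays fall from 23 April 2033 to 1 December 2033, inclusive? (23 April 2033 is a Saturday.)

23 April 2033 is a Saturday; the first Tuesday on or after it is 26 April 2033 (3 days later).
From 26 April 2033 to 1 December 2033: 4 + 31 + 30 + 31 + 31 + 30 + 31 + 30 + 1 = 219 days (rest of April, May, June, July, August, September, October, November, December).
219 ÷ 7 = 31 full weeks with remainder 2, so 31 more Tuesdays after the first → 32.

32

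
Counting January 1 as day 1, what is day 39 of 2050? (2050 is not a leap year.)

8 February 2050

January has 31 days (39 − 31 = 8 remain).
8 into February → February 8.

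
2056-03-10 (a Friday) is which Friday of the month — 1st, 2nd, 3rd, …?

2nd

Day 10 falls in week ⌈10/7⌉ of the month.
Days 1–7 hold the 1st Friday, 8–14 the 2nd, 15–21 the 3rd, 22–28 the 4th, 29–31 the 5th.
10 is in the range for the 2nd.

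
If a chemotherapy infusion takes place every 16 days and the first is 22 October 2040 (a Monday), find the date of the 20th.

22 August 2041

The 20th occurrence is 19 intervals after the first: 19 × 16 = 304 days after 22 October 2040.
October has 31 days — 9 days to the end of October leaves 295.
November has 30 days (265 left).
December has 31 days (234 left).
January has 31 days (203 left).
February has 28 days (175 left).
March has 31 days (144 left).
April has 30 days (114 left).
May has 31 days (83 left).
June has 30 days (53 left).
July has 31 days (22 left).
22 days into August → 22 August 2041.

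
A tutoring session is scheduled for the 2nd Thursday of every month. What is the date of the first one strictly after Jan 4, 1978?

Jan 1978 starts on a Sunday; its first Thursday is the 5th, so the 2nd Thursday is the 12th — Jan 12, 1978.
Jan 12, 1978 is after Jan 4, 1978, so that is the next one.

Jan 12, 1978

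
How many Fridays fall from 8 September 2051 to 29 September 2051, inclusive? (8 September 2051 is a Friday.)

8 September 2051 is a Friday; the first Friday on or after it is 8 September 2051.
From 8 September 2051 to 29 September 2051 is 29 − 8 = 21 days.
21 ÷ 7 = 3 full weeks with remainder 0, so 3 more Fridays after the first → 4.

4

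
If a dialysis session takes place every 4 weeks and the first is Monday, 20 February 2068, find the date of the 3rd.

The 3rd occurrence is 2 intervals after the first: 2 × 28 = 56 days after 20 February 2068.
February has 29 days — 9 days to the end of February leaves 47.
March has 31 days (16 left).
16 days into April → 16 April 2068.

16 April 2068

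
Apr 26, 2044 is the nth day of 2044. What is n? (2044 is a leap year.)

Days in months before Apr: 31 + 29 + 31 = 91.
Plus 26 days into Apr → day 117.

117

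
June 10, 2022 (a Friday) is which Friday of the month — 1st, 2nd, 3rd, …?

2nd

Day 10 falls in week ⌈10/7⌉ of the month.
Days 1–7 hold the 1st Friday, 8–14 the 2nd, 15–21 the 3rd, 22–28 the 4th, 29–31 the 5th.
10 is in the range for the 2nd.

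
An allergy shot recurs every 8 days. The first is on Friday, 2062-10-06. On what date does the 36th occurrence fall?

The 36th occurrence is 35 intervals after the first: 35 × 8 = 280 days after 2062-10-06.
October has 31 days — 25 days to the end of October leaves 255.
November has 30 days (225 left).
December has 31 days (194 left).
January has 31 days (163 left).
February has 28 days (135 left).
March has 31 days (104 left).
April has 30 days (74 left).
May has 31 days (43 left).
June has 30 days (13 left).
13 days into July → 2063-07-13.

2063-07-13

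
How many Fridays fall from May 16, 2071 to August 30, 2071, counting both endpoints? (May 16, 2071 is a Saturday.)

15

May 16, 2071 is a Saturday; the first Friday on or after it is May 22, 2071 (6 days later).
From May 22, 2071 to August 30, 2071: 9 + 30 + 31 + 30 = 100 days (rest of May, June, July, August).
100 ÷ 7 = 14 full weeks with remainder 2, so 14 more Fridays after the first → 15.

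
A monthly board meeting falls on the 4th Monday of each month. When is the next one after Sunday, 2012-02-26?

February 2012 starts on a Wednesday; its first Monday is the 6th, so the 4th Monday is the 27th — 2012-02-27.
2012-02-27 is after 2012-02-26, so that is the next one.

2012-02-27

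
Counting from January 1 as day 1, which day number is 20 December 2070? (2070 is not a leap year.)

354

Days in months before December: 31 + 28 + 31 + 30 + 31 + 30 + 31 + 31 + 30 + 31 + 30 = 334.
Plus 20 days into December → day 354.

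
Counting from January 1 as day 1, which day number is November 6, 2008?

311

Days in months before November: 31 + 29 + 31 + 30 + 31 + 30 + 31 + 31 + 30 + 31 = 305.
Plus 6 days into November → day 311.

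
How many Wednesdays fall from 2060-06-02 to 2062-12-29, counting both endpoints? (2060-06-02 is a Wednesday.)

2060-06-02 is a Wednesday; the first Wednesday on or after it is 2060-06-02.
From 2060-06-02 to 2062-12-29: 212 + 365 + 363 = 940 days (rest of 2060, 2061, to 2062-12-29 in 2062).
940 ÷ 7 = 134 full weeks with remainder 2, so 134 more Wednesdays after the first → 135.

135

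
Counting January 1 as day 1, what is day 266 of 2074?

January has 31 days (266 − 31 = 235 remain).
February has 28 days (235 − 28 = 207 remain).
March has 31 days (207 − 31 = 176 remain).
April has 30 days (176 − 30 = 146 remain).
May has 31 days (146 − 31 = 115 remain).
June has 30 days (115 − 30 = 85 remain).
July has 31 days (85 − 31 = 54 remain).
August has 31 days (54 − 31 = 23 remain).
23 into September → September 23.

23 September 2074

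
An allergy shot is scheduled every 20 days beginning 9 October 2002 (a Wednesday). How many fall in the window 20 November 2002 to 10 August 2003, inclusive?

13

Occurrences land 20·i days after 9 October 2002 for i = 0, 1, 2, …
20 November 2002 is 42 days after the start; 42 ÷ 20 = 2 remainder 2; since the remainder is 2, round up to i = 3. First occurrence in the window: #4 on 8 December 2002 (3×20 = 60 days in).
10 August 2003 is 305 days after the start; 305 ÷ 20 = 15 remainder 5. Last occurrence in the window: #16 on 5 August 2003.
Occurrences #4 through #16: 13 in total.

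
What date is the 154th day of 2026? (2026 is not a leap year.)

January has 31 days (154 − 31 = 123 remain).
February has 28 days (123 − 28 = 95 remain).
March has 31 days (95 − 31 = 64 remain).
April has 30 days (64 − 30 = 34 remain).
May has 31 days (34 − 31 = 3 remain).
3 into June → June 3.

June 3, 2026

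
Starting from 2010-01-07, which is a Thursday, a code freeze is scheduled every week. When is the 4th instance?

The 4th occurrence is 3 intervals after the first: 3 × 7 = 21 days after 2010-01-07.
21 days later is 2010-01-28.

2010-01-28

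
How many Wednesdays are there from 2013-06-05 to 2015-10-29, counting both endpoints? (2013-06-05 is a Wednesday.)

126

2013-06-05 is a Wednesday; the first Wednesday on or after it is 2013-06-05.
From 2013-06-05 to 2015-10-29: 209 + 365 + 302 = 876 days (rest of 2013, 2014, to 2015-10-29 in 2015).
876 ÷ 7 = 125 full weeks with remainder 1, so 125 more Wednesdays after the first → 126.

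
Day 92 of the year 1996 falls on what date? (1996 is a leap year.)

1 April 1996

January has 31 days (92 − 31 = 61 remain).
February has 29 days (61 − 29 = 32 remain).
March has 31 days (32 − 31 = 1 remain).
1 into April → April 1.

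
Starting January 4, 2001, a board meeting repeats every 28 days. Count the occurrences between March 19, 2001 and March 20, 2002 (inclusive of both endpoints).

Occurrences land 28·i days after January 4, 2001 for i = 0, 1, 2, …
March 19, 2001 is 74 days after the start; 74 ÷ 28 = 2 remainder 18; since the remainder is 18, round up to i = 3. First occurrence in the window: #4 on March 29, 2001 (3×28 = 84 days in).
March 20, 2002 is 440 days after the start; 440 ÷ 28 = 15 remainder 20. Last occurrence in the window: #16 on February 28, 2002.
Occurrences #4 through #16: 13 in total.

13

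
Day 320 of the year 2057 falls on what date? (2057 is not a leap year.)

2057-11-16

January has 31 days (320 − 31 = 289 remain).
February has 28 days (289 − 28 = 261 remain).
March has 31 days (261 − 31 = 230 remain).
April has 30 days (230 − 30 = 200 remain).
May has 31 days (200 − 31 = 169 remain).
June has 30 days (169 − 30 = 139 remain).
July has 31 days (139 − 31 = 108 remain).
August has 31 days (108 − 31 = 77 remain).
September has 30 days (77 − 30 = 47 remain).
October has 31 days (47 − 31 = 16 remain).
16 into November → November 16.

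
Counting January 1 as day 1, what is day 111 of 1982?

1982-04-21

January has 31 days (111 − 31 = 80 remain).
February has 28 days (80 − 28 = 52 remain).
March has 31 days (52 − 31 = 21 remain).
21 into April → April 21.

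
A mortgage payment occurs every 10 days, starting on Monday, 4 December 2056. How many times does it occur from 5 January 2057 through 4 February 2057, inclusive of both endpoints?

Occurrences land 10·i days after 4 December 2056 for i = 0, 1, 2, …
5 January 2057 is 32 days after the start; 32 ÷ 10 = 3 remainder 2; since the remainder is 2, round up to i = 4. First occurrence in the window: #5 on 13 January 2057 (4×10 = 40 days in).
4 February 2057 is 62 days after the start; 62 ÷ 10 = 6 remainder 2. Last occurrence in the window: #7 on 2 February 2057.
Occurrences #5 through #7: 3 in total.

3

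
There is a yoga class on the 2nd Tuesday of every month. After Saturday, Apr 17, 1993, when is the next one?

May 11, 1993

Apr 1993 starts on a Thursday; its first Tuesday is the 6th, so the 2nd Tuesday is the 13th — Apr 13, 1993.
That is not after Apr 17, 1993, so look at May 1993.
May 1993 starts on a Saturday; its first Tuesday is the 4th, so the 2nd Tuesday is the 11th — May 11, 1993.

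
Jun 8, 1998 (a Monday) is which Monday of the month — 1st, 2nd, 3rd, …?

2nd

Day 8 falls in week ⌈8/7⌉ of the month.
Days 1–7 hold the 1st Monday, 8–14 the 2nd, 15–21 the 3rd, 22–28 the 4th, 29–31 the 5th.
8 is in the range for the 2nd.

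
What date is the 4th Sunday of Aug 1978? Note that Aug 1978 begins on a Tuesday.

Aug 27, 1978

Aug 1978 begins on a Tuesday, so the first Sunday is Aug 6 (5 days later).
The 4th Sunday is 3 weeks later: 6 + 21 = 27.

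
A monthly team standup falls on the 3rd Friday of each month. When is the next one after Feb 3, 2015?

Feb 2015 starts on a Sunday; its first Friday is the 6th, so the 3rd Friday is the 20th — Feb 20, 2015.
Feb 20, 2015 is after Feb 3, 2015, so that is the next one.

Feb 20, 2015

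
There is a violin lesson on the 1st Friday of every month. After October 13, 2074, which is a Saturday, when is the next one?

October 2074 starts on a Monday, so its 1st Friday is October 5, 2074 (4 days in).
That is not after October 13, 2074, so look at November 2074.
November 2074 starts on a Thursday, so its 1st Friday is November 2, 2074 (1 day in).

November 2, 2074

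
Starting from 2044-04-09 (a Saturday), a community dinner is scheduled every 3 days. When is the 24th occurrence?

2044-06-17

The 24th occurrence is 23 intervals after the first: 23 × 3 = 69 days after 2044-04-09.
April has 30 days — 21 days to the end of April leaves 48.
May has 31 days (17 left).
17 days into June → 2044-06-17.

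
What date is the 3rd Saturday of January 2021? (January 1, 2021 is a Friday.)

January 2021 begins on a Friday, so the first Saturday is January 2 (1 day later).
The 3rd Saturday is 2 weeks later: 2 + 14 = 16.

16 January 2021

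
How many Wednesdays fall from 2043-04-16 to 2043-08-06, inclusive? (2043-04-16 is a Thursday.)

16

2043-04-16 is a Thursday; the first Wednesday on or after it is 2043-04-22 (6 days later).
From 2043-04-22 to 2043-08-06: 8 + 31 + 30 + 31 + 6 = 106 days (rest of April, May, June, July, August).
106 ÷ 7 = 15 full weeks with remainder 1, so 15 more Wednesdays after the first → 16.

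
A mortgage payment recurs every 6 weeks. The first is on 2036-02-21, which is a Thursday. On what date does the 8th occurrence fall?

The 8th occurrence is 7 intervals after the first: 7 × 42 = 294 days after 2036-02-21.
February has 29 days — 8 days to the end of February leaves 286.
March has 31 days (255 left).
April has 30 days (225 left).
May has 31 days (194 left).
June has 30 days (164 left).
July has 31 days (133 left).
August has 31 days (102 left).
September has 30 days (72 left).
October has 31 days (41 left).
November has 30 days (11 left).
11 days into December → 2036-12-11.

2036-12-11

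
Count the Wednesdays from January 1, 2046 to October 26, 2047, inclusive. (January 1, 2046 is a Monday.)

95

January 1, 2046 is a Monday; the first Wednesday on or after it is January 3, 2046 (2 days later).
From January 3, 2046 to October 26, 2047: 362 + 299 = 661 days (rest of 2046, to October 26, 2047 in 2047).
661 ÷ 7 = 94 full weeks with remainder 3, so 94 more Wednesdays after the first → 95.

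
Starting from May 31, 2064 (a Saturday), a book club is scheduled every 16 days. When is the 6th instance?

August 19, 2064

The 6th occurrence is 5 intervals after the first: 5 × 16 = 80 days after May 31, 2064.
May has 31 days — 0 days to the end of May leaves 80.
June has 30 days (50 left).
July has 31 days (19 left).
19 days into August → August 19, 2064.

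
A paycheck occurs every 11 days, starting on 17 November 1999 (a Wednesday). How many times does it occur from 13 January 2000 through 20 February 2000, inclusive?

3

Occurrences land 11·i days after 17 November 1999 for i = 0, 1, 2, …
13 January 2000 is 57 days after the start; 57 ÷ 11 = 5 remainder 2; since the remainder is 2, round up to i = 6. First occurrence in the window: #7 on 22 January 2000 (6×11 = 66 days in).
20 February 2000 is 95 days after the start; 95 ÷ 11 = 8 remainder 7. Last occurrence in the window: #9 on 13 February 2000.
Occurrences #7 through #9: 3 in total.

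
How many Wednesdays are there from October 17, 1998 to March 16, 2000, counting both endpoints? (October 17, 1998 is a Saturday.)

October 17, 1998 is a Saturday; the first Wednesday on or after it is October 21, 1998 (4 days later).
From October 21, 1998 to March 16, 2000: 71 + 365 + 76 = 512 days (rest of 1998, 1999, to March 16, 2000 in 2000).
512 ÷ 7 = 73 full weeks with remainder 1, so 73 more Wednesdays after the first → 74.

74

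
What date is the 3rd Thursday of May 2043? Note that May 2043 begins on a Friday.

2043-05-21

May 2043 begins on a Friday, so the first Thursday is May 7 (6 days later).
The 3rd Thursday is 2 weeks later: 7 + 14 = 21.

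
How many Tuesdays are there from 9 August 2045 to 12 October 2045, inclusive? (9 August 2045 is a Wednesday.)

9 August 2045 is a Wednesday; the first Tuesday on or after it is 15 August 2045 (6 days later).
From 15 August 2045 to 12 October 2045: 16 + 30 + 12 = 58 days (rest of August, September, October).
58 ÷ 7 = 8 full weeks with remainder 2, so 8 more Tuesdays after the first → 9.

9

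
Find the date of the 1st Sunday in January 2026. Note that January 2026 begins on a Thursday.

2026-01-04

January 2026 begins on a Thursday, so the first Sunday is January 4 (3 days later).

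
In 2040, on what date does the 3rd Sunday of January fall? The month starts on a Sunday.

January 2040 begins on a Sunday, so the first Sunday is January 1.
The 3rd Sunday is 2 weeks later: 1 + 14 = 15.

2040-01-15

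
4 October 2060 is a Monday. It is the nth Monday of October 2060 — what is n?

Day 4 falls in week ⌈4/7⌉ of the month.
Days 1–7 hold the 1st Monday, 8–14 the 2nd, 15–21 the 3rd, 22–28 the 4th, 29–31 the 5th.
4 is in the range for the 1st.

1st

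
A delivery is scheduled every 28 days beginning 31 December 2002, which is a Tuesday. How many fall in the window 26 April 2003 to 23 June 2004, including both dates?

Occurrences land 28·i days after 31 December 2002 for i = 0, 1, 2, …
26 April 2003 is 116 days after the start; 116 ÷ 28 = 4 remainder 4; since the remainder is 4, round up to i = 5. First occurrence in the window: #6 on 20 May 2003 (5×28 = 140 days in).
23 June 2004 is 540 days after the start; 540 ÷ 28 = 19 remainder 8. Last occurrence in the window: #20 on 15 June 2004.
Occurrences #6 through #20: 15 in total.

15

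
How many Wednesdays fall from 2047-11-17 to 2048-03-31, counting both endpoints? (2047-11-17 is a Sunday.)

2047-11-17 is a Sunday; the first Wednesday on or after it is 2047-11-20 (3 days later).
From 2047-11-20 to 2048-03-31: 10 + 31 + 31 + 29 + 31 = 132 days (rest of November, December, January, February, March).
132 ÷ 7 = 18 full weeks with remainder 6, so 18 more Wednesdays after the first → 19.

19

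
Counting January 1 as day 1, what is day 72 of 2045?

Jan has 31 days (72 − 31 = 41 remain).
Feb has 28 days (41 − 28 = 13 remain).
13 into Mar → Mar 13.

Mar 13, 2045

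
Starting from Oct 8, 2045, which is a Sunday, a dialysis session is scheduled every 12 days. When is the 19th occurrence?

May 12, 2046

The 19th occurrence is 18 intervals after the first: 18 × 12 = 216 days after Oct 8, 2045.
Oct has 31 days — 23 days to the end of Oct leaves 193.
Nov has 30 days (163 left).
Dec has 31 days (132 left).
Jan has 31 days (101 left).
Feb has 28 days (73 left).
Mar has 31 days (42 left).
Apr has 30 days (12 left).
12 days into May → May 12, 2046.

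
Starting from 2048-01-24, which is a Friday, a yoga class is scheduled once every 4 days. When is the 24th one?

The 24th occurrence is 23 intervals after the first: 23 × 4 = 92 days after 2048-01-24.
January has 31 days — 7 days to the end of January leaves 85.
February has 29 days (56 left).
March has 31 days (25 left).
25 days into April → 2048-04-25.

2048-04-25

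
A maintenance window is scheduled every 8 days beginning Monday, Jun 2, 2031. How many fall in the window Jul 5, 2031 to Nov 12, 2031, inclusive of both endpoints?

16

Occurrences land 8·i days after Jun 2, 2031 for i = 0, 1, 2, …
Jul 5, 2031 is 33 days after the start; 33 ÷ 8 = 4 remainder 1; since the remainder is 1, round up to i = 5. First occurrence in the window: #6 on Jul 12, 2031 (5×8 = 40 days in).
Nov 12, 2031 is 163 days after the start; 163 ÷ 8 = 20 remainder 3. Last occurrence in the window: #21 on Nov 9, 2031.
Occurrences #6 through #21: 16 in total.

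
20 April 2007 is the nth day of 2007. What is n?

110

Days in months before April: 31 + 28 + 31 = 90.
Plus 20 days into April → day 110.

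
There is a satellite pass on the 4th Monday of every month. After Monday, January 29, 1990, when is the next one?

February 26, 1990

January 1990 starts on a Monday; its first Monday is the 1st, so the 4th Monday is the 22nd — January 22, 1990.
That is not after January 29, 1990, so look at February 1990.
February 1990 starts on a Thursday; its first Monday is the 5th, so the 4th Monday is the 26th — February 26, 1990.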